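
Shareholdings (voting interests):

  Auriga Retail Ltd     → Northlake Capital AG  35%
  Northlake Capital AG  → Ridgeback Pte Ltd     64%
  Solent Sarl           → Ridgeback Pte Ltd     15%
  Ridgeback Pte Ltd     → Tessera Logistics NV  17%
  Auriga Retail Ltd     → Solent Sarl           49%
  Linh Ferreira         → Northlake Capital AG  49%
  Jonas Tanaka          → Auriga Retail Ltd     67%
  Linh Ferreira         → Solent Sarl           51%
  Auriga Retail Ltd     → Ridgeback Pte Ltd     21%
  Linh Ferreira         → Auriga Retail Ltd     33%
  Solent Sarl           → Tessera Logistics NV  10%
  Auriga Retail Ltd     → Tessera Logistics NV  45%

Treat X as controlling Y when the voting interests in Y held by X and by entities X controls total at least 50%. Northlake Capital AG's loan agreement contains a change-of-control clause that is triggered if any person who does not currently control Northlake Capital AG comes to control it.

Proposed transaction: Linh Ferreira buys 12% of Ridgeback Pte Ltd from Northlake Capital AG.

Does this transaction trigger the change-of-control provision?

The purchase adds only to Linh's holdings (Northlake's stake shrinks), so Linh is the only person who could newly come to control Northlake.
Linh holds 51% of Solent, so Linh controls Solent.
In Northlake, Linh's side holds only 49%, not ≥ 50%.
So before the transaction, Linh does not control Northlake.
After the purchase, Linh holds 12% of Ridgeback directly, and Northlake's stake falls to 52%.
Linh's side now holds 15% + 12% = 27% of Ridgeback, not ≥ 50%, so Linh still does not control Ridgeback.
After the transaction, Linh's side holds 49% of Northlake, not ≥ 50%, so Linh still does not control Northlake.
No new person acquires control, so the clause is not triggered.

No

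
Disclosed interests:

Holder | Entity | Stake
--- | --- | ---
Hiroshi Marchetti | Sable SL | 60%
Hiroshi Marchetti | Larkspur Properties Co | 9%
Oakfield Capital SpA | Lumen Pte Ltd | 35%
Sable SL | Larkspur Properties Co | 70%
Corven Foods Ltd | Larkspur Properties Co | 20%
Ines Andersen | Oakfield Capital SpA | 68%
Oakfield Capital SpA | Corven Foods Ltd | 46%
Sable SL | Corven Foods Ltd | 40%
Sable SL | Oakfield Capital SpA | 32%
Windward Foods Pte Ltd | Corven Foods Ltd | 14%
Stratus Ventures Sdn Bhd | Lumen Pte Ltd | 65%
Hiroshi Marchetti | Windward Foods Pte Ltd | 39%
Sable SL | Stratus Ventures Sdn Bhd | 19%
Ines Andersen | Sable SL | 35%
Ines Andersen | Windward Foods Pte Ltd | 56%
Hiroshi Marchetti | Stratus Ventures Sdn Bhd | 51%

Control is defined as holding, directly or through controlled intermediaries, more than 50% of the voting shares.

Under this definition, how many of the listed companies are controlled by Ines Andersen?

3

Ines holds 68% of Oakfield, so Ines controls Oakfield.
Ines holds 56% of Windward, so Ines controls Windward.
Windward and Oakfield together hold 14% + 46% = 60% of Corven, so Ines controls Corven.
No other company's threshold is met.
Ines controls 3 companies.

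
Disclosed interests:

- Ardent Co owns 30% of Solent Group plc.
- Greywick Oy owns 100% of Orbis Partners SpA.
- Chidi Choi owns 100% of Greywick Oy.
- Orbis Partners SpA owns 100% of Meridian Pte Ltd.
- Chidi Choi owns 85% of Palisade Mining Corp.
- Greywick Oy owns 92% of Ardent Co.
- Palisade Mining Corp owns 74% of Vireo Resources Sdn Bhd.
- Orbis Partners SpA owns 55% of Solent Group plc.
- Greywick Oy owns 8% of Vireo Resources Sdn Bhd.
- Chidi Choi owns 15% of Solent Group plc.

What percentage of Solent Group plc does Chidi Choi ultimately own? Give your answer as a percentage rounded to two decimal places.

Chidi reaches Solent along 3 paths.
Via Greywick → Ardent: 100% × 92% × 30% = 27.6%.
Via Greywick → Orbis: 100% × 100% × 55% = 55%.
Direct stake: 15% = 15%.
Total: 27.6% + 55% + 15% = 97.6%.
Rounded: 97.60%.

97.60%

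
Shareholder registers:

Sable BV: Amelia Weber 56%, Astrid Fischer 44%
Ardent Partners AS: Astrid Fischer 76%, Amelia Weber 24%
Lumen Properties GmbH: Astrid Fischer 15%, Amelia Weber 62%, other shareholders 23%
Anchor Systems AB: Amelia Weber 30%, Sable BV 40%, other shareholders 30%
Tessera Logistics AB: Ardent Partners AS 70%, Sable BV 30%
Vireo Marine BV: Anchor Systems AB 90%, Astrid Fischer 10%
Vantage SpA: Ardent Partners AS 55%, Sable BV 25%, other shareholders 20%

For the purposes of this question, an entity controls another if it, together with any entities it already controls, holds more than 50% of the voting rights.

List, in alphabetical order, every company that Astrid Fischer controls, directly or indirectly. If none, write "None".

Astrid holds 76% of Ardent, so Astrid controls Ardent.
Ardent holds 70% of Tessera, so Astrid controls Tessera.
Ardent holds 55% of Vantage, so Astrid controls Vantage.
No other company's threshold is met.

Ardent Partners AS, Tessera Logistics AB, Vantage SpA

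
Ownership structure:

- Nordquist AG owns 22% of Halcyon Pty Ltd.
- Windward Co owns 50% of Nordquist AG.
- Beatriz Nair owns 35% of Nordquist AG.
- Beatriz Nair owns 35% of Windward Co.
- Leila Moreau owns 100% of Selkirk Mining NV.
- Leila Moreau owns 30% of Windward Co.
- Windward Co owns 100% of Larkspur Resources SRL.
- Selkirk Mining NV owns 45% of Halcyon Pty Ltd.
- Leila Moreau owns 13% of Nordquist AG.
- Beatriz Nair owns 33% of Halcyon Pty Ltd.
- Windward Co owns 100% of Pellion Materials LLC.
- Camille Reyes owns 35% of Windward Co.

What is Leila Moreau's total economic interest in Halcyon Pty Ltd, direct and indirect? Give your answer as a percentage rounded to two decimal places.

Leila reaches Halcyon along 3 paths.
Via Selkirk: 100% × 45% = 45%.
Via Windward → Nordquist: 30% × 50% × 22% = 3.3%.
Via Nordquist: 13% × 22% = 2.86%.
Total: 45% + 3.3% + 2.86% = 51.16%.

51.16%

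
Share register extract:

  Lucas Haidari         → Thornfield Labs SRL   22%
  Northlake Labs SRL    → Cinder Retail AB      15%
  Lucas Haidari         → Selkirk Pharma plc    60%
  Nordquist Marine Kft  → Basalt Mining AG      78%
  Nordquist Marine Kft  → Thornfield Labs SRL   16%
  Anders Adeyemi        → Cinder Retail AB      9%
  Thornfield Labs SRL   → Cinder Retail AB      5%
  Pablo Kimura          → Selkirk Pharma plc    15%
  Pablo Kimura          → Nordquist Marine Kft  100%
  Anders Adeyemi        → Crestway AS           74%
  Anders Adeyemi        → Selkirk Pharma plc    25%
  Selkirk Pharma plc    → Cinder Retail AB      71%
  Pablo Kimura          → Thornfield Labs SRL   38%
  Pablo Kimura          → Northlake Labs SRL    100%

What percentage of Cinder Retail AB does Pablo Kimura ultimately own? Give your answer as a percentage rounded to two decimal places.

Pablo reaches Cinder along 4 paths.
Via Northlake: 100% × 15% = 15%.
Via Selkirk: 15% × 71% = 10.65%.
Via Thornfield: 38% × 5% = 1.9%.
Via Nordquist → Thornfield: 100% × 16% × 5% = 0.8%.
Total: 15% + 10.65% + 1.9% + 0.8% = 28.35%.

28.35%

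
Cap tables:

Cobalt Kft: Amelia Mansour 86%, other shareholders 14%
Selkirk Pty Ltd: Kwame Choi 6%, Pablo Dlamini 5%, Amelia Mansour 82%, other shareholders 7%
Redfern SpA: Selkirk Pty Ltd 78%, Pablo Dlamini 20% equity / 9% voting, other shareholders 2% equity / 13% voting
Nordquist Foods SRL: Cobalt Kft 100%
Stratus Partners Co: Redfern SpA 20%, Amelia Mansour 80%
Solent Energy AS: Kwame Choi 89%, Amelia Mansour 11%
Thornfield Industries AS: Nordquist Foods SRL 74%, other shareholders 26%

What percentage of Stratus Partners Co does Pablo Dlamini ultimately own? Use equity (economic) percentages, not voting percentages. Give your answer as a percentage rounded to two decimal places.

4.78%

Pablo reaches Stratus along 2 paths.
Via Selkirk → Redfern: 5% × 78% × 20% = 0.78%.
Via Redfern: 20% × 20% = 4%.
Total: 0.78% + 4% = 4.78%.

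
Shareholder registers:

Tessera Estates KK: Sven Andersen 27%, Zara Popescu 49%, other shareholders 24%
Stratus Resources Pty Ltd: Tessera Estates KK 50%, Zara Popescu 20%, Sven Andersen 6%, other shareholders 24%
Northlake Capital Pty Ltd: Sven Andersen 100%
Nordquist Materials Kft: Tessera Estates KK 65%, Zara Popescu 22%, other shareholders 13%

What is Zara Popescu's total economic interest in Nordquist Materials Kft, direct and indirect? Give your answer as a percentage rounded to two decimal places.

Zara reaches Nordquist along 2 paths.
Via Tessera: 49% × 65% = 31.85%.
Direct stake: 22% = 22%.
Total: 31.85% + 22% = 53.85%.

53.85%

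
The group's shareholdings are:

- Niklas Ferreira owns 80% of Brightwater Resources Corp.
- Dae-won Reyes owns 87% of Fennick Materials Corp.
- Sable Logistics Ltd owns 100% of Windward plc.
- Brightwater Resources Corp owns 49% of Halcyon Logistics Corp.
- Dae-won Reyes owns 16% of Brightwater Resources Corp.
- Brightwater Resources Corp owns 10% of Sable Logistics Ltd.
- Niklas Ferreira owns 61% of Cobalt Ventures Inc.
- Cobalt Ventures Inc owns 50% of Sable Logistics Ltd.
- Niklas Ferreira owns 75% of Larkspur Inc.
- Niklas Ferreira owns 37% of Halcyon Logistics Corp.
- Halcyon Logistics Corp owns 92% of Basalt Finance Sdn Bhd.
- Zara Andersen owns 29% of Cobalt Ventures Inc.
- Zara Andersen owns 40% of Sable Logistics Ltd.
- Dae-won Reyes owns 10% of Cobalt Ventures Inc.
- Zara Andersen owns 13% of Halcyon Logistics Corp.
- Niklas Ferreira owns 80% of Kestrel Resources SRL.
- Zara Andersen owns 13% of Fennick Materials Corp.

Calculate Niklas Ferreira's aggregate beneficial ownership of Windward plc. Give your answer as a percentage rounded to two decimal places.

38.50%

Niklas reaches Windward along 2 paths.
Via Cobalt → Sable: 61% × 50% × 100% = 30.5%.
Via Brightwater → Sable: 80% × 10% × 100% = 8%.
Total: 30.5% + 8% = 38.5%.
Rounded: 38.50%.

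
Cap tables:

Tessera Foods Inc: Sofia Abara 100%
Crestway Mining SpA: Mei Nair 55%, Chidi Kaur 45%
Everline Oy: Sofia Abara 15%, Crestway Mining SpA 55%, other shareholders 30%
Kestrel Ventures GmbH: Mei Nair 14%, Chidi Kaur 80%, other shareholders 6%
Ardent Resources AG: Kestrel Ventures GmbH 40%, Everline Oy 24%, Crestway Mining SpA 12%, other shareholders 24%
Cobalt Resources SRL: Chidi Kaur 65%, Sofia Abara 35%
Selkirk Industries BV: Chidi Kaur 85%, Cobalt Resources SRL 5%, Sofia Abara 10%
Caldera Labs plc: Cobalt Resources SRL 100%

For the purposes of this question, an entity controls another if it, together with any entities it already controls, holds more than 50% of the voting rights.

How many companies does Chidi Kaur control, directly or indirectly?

4

Chidi holds 80% of Kestrel, so Chidi controls Kestrel.
Chidi holds 65% of Cobalt, so Chidi controls Cobalt.
Chidi and Cobalt together hold 85% + 5% = 90% of Selkirk, so Chidi controls Selkirk.
Cobalt holds 100% of Caldera, so Chidi controls Caldera.
No other company's threshold is met.
Chidi controls 4 companies.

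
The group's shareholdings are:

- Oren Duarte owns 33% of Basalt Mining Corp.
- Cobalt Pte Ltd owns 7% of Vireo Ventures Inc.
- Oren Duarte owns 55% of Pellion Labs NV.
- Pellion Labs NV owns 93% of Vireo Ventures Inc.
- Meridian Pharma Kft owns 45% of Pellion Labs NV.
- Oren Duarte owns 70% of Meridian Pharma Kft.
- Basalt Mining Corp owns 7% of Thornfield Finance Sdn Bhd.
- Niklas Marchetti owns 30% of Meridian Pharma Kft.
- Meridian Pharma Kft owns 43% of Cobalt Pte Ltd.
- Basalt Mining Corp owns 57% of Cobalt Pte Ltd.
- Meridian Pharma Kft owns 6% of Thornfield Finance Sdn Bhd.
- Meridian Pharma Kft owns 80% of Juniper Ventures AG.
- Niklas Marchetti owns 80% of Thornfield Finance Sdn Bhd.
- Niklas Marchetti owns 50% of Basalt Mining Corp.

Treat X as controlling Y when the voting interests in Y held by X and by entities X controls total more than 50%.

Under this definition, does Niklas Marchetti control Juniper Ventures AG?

Niklas holds 80% of Thornfield, so Niklas controls Thornfield.
Neither Niklas nor any entity Niklas controls holds any voting interest in Juniper.
So Niklas does not control Juniper.

No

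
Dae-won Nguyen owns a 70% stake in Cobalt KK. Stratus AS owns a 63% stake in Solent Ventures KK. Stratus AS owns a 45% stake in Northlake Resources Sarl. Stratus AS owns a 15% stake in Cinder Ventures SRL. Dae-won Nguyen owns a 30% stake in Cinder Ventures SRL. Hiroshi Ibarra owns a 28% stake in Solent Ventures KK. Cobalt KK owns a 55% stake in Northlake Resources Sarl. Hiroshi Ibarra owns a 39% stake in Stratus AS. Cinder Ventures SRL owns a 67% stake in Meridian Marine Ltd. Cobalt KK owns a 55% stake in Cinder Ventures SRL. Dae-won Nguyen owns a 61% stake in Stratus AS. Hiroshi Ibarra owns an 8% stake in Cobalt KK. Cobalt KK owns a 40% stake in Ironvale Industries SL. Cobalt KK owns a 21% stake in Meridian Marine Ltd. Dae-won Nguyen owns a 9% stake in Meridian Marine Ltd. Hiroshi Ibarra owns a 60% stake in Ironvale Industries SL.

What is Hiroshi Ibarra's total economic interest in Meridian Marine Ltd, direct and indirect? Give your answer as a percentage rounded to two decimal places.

Hiroshi reaches Meridian along 3 paths.
Via Stratus → Cinder: 39% × 15% × 67% = 3.9195%.
Via Cobalt → Cinder: 8% × 55% × 67% = 2.948%.
Via Cobalt: 8% × 21% = 1.68%.
Total: 3.9195% + 2.948% + 1.68% = 8.5475%.
Rounded: 8.55%.

8.55%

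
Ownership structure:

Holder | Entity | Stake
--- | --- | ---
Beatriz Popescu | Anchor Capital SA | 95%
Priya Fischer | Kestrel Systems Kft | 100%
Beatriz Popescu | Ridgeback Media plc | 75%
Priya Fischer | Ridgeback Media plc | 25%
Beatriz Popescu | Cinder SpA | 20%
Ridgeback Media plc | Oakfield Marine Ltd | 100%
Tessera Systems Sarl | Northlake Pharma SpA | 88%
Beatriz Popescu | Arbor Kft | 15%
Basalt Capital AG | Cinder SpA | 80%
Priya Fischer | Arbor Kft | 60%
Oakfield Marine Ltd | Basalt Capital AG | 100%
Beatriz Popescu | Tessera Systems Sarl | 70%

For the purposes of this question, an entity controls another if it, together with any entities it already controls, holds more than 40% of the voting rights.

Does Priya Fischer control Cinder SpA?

Priya holds 60% of Arbor, so Priya controls Arbor.
Priya holds 100% of Kestrel, so Priya controls Kestrel.
Neither Priya nor any entity Priya controls holds any voting interest in Cinder.
So Priya does not control Cinder.

No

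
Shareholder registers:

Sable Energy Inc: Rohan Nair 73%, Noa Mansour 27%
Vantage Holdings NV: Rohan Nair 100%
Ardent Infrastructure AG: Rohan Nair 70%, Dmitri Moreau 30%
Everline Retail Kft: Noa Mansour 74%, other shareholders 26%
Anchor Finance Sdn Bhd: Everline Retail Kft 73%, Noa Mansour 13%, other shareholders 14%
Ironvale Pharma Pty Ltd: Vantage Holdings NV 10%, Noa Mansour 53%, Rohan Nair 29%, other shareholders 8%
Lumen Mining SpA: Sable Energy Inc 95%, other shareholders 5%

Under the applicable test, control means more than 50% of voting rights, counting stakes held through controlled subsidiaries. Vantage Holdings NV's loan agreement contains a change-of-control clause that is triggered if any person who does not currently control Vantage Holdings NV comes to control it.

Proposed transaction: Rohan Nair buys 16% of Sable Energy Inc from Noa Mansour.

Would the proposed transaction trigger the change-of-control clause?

No

The purchase adds only to Rohan's holdings (Noa's stake shrinks), so Rohan is the only person who could newly come to control Vantage.
Rohan holds 100% of Vantage, so Rohan controls Vantage.
So Rohan already controls Vantage before the transaction.
After the purchase, Rohan's direct stake in Sable rises to 73% + 16% = 89%, and Noa's stake falls to 11%.
Rohan controlled Vantage already, so this is not a new person acquiring control; every other person's position is unchanged or reduced.
No new person acquires control, so the clause is not triggered.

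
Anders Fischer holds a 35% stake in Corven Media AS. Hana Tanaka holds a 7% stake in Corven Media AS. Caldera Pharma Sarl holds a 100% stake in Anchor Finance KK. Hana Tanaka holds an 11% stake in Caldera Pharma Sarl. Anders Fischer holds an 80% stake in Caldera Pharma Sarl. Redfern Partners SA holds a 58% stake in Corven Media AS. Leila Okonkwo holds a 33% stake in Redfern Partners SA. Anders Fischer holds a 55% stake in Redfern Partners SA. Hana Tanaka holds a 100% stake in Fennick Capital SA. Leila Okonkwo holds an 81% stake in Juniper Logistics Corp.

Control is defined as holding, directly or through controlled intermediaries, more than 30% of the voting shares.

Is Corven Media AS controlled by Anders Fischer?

Yes

Anders holds 55% of Redfern, so Anders controls Redfern.
Redfern and Anders together hold 58% + 35% = 93% of Corven, so Anders controls Corven.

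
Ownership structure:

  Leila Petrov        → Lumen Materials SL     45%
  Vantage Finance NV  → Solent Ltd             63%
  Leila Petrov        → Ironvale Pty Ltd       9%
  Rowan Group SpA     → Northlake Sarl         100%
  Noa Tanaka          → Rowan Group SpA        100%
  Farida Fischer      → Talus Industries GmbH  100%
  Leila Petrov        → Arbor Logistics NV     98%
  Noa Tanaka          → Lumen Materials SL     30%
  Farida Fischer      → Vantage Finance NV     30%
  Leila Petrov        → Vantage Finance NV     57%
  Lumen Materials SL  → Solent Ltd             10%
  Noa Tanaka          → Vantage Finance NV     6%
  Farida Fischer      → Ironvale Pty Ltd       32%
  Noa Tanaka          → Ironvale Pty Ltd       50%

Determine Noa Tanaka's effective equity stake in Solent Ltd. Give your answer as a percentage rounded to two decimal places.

6.78%

Noa reaches Solent along 2 paths.
Via Vantage: 6% × 63% = 3.78%.
Via Lumen: 30% × 10% = 3%.
Total: 3.78% + 3% = 6.78%.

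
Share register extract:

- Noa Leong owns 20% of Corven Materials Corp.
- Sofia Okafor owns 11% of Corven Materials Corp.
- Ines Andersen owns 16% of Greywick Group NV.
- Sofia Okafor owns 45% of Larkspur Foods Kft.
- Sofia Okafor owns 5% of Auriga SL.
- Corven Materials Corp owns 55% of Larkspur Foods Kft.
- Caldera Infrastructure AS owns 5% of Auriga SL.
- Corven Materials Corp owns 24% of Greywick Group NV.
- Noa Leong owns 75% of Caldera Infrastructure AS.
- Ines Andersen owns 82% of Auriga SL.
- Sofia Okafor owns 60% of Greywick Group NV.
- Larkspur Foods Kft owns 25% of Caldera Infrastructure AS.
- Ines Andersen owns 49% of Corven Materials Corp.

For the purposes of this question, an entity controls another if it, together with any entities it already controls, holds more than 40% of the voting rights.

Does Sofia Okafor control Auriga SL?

No

Sofia holds 45% of Larkspur, so Sofia controls Larkspur.
Sofia holds 60% of Greywick, so Sofia controls Greywick.
In Auriga, Sofia's side holds only 5%, not > 40%.
So Sofia does not control Auriga.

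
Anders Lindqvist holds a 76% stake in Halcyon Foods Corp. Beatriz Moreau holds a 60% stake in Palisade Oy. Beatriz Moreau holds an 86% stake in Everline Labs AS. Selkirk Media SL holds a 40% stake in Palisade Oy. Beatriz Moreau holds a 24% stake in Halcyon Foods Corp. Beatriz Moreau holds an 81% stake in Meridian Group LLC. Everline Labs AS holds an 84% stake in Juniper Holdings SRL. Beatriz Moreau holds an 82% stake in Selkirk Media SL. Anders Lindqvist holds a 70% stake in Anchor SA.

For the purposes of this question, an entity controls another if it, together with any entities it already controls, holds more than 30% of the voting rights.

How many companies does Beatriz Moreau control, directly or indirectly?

Beatriz holds 82% of Selkirk, so Beatriz controls Selkirk.
Beatriz holds 86% of Everline, so Beatriz controls Everline.
Beatriz holds 81% of Meridian, so Beatriz controls Meridian.
Selkirk and Beatriz together hold 40% + 60% = 100% of Palisade, so Beatriz controls Palisade.
Everline holds 84% of Juniper, so Beatriz controls Juniper.
No other company's threshold is met.
Beatriz controls 5 companies.

5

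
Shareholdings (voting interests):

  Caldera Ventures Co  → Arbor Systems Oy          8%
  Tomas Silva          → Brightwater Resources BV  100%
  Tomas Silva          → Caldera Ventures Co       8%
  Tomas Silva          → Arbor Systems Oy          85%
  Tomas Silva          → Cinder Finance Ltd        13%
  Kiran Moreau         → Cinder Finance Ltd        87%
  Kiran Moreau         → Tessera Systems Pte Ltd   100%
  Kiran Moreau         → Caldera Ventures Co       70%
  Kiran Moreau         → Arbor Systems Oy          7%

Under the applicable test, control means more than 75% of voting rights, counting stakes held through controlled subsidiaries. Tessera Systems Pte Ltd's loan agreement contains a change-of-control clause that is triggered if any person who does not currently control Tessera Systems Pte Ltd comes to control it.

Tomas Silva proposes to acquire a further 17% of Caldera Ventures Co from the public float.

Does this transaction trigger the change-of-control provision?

The purchase changes only Tomas's holdings, so Tomas is the only person who could newly come to control Tessera.
Tomas holds 85% of Arbor, so Tomas controls Arbor.
Tomas holds 100% of Brightwater, so Tomas controls Brightwater.
Neither Tomas nor any entity Tomas controls holds any voting interest in Tessera.
So before the transaction, Tomas does not control Tessera.
After the purchase, Tomas's direct stake in Caldera rises to 8% + 17% = 25%.
Tomas's side now holds 25% of Caldera, not > 75%, so Tomas still does not control Caldera.
After the transaction, neither Tomas nor any entity Tomas controls holds a voting interest in Tessera, so Tomas still does not control it.
No new person acquires control, so the clause is not triggered.

No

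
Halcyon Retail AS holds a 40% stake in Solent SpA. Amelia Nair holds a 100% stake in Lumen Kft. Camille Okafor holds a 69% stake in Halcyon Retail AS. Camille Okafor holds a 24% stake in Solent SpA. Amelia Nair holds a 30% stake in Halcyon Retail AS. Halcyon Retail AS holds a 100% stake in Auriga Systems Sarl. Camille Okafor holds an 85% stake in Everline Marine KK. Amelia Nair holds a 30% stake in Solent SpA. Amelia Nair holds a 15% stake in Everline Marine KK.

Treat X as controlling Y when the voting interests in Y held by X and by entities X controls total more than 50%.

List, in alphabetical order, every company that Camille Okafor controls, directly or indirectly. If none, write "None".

Camille holds 69% of Halcyon, so Camille controls Halcyon.
Camille holds 85% of Everline, so Camille controls Everline.
Halcyon holds 100% of Auriga, so Camille controls Auriga.
Halcyon and Camille together hold 40% + 24% = 64% of Solent, so Camille controls Solent.
No other company's threshold is met.

Auriga Systems Sarl, Everline Marine KK, Halcyon Retail AS, Solent SpA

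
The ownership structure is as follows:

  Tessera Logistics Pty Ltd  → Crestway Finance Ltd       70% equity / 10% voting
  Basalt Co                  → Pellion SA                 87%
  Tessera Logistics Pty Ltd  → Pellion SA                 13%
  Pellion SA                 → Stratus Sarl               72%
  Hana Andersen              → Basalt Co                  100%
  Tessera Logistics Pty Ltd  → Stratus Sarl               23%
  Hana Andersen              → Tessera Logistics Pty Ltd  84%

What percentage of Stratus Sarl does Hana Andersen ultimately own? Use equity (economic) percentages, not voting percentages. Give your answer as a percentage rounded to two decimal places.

89.82%

Hana reaches Stratus along 3 paths.
Via Basalt → Pellion: 100% × 87% × 72% = 62.64%.
Via Tessera → Pellion: 84% × 13% × 72% = 7.8624%.
Via Tessera: 84% × 23% = 19.32%.
Total: 62.64% + 7.8624% + 19.32% = 89.8224%.
Rounded: 89.82%.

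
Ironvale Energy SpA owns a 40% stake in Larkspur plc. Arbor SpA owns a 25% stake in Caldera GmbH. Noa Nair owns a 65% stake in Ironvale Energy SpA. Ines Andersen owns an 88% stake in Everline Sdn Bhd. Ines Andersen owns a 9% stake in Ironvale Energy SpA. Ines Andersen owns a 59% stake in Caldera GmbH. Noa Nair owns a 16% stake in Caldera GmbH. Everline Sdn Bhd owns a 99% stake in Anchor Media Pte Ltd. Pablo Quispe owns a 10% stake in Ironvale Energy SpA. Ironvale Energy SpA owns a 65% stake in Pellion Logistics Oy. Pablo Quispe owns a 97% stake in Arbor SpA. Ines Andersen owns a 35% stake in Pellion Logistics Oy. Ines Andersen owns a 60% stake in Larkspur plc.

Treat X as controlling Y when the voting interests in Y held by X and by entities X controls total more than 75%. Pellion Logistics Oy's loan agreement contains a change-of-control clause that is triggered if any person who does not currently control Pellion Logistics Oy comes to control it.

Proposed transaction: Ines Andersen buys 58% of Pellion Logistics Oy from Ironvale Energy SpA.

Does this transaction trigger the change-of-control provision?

The purchase adds only to Ines's holdings (Ironvale's stake shrinks), so Ines is the only person who could newly come to control Pellion.
Ines holds 88% of Everline, so Ines controls Everline.
Everline holds 99% of Anchor, so Ines controls Anchor.
In Pellion, Ines's side holds only 35%, not > 75%.
So before the transaction, Ines does not control Pellion.
After the purchase, Ines's direct stake in Pellion rises to 35% + 58% = 93%, and Ironvale's stake falls to 7%.
Ines holds 93% of Pellion, so Ines controls Pellion.
Ines did not control Pellion before and does after, so the clause is triggered.

Yes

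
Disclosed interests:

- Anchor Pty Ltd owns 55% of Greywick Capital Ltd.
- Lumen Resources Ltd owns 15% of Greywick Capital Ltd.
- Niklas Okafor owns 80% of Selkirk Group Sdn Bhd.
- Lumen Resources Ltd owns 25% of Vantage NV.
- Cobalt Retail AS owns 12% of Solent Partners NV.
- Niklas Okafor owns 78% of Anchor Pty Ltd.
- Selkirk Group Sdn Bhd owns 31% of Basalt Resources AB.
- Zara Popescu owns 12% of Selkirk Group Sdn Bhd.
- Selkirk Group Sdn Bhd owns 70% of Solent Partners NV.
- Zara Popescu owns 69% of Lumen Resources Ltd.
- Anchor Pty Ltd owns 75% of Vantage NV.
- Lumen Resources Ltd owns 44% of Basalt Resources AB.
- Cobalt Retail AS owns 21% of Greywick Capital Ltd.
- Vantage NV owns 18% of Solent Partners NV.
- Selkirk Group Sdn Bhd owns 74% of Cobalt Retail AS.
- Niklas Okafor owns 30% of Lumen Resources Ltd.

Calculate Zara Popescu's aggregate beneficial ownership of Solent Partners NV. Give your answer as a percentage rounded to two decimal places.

Zara reaches Solent along 3 paths.
Via Selkirk: 12% × 70% = 8.4%.
Via Selkirk → Cobalt: 12% × 74% × 12% = 1.0656%.
Via Lumen → Vantage: 69% × 25% × 18% = 3.105%.
Total: 8.4% + 1.0656% + 3.105% = 12.5706%.
Rounded: 12.57%.

12.57%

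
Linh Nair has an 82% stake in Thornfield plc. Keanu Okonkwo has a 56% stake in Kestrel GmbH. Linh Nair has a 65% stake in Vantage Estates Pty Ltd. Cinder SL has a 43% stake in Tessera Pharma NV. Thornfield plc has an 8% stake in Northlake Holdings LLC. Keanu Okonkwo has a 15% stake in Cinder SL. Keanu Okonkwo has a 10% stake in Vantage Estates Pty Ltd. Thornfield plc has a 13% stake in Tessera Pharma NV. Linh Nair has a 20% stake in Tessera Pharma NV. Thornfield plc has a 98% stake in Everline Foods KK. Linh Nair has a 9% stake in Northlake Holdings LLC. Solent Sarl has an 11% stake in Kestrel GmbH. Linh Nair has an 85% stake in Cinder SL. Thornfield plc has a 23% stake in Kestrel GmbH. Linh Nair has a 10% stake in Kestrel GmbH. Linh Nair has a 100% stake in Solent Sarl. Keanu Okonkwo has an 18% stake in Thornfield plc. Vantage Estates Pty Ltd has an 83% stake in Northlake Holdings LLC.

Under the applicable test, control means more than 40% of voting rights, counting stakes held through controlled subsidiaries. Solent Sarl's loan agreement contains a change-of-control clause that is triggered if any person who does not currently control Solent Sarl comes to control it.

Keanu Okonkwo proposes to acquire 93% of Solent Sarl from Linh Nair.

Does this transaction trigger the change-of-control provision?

The purchase adds only to Keanu's holdings (Linh's stake shrinks), so Keanu is the only person who could newly come to control Solent.
Keanu holds 56% of Kestrel, so Keanu controls Kestrel.
Neither Keanu nor any entity Keanu controls holds any voting interest in Solent.
So before the transaction, Keanu does not control Solent.
After the purchase, Keanu holds 93% of Solent directly, and Linh's stake falls to 7%.
Keanu holds 93% of Solent, so Keanu controls Solent.
Keanu did not control Solent before and does after, so the clause is triggered.

Yes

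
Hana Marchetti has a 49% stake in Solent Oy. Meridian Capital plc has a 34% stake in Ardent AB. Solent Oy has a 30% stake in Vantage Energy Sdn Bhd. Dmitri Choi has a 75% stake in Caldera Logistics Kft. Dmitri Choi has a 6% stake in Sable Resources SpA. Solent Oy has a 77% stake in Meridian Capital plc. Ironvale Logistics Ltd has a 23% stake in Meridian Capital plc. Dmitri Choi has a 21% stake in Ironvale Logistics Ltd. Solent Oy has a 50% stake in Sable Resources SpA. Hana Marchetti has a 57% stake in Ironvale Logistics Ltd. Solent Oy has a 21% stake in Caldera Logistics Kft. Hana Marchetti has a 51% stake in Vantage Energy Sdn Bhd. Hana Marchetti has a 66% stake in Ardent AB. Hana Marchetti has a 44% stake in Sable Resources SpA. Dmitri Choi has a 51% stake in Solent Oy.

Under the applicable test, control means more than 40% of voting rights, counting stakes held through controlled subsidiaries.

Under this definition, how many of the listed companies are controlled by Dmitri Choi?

4

Dmitri holds 51% of Solent, so Dmitri controls Solent.
Solent holds 77% of Meridian, so Dmitri controls Meridian.
Solent and Dmitri together hold 50% + 6% = 56% of Sable, so Dmitri controls Sable.
Solent and Dmitri together hold 21% + 75% = 96% of Caldera, so Dmitri controls Caldera.
No other company's threshold is met.
Dmitri controls 4 companies.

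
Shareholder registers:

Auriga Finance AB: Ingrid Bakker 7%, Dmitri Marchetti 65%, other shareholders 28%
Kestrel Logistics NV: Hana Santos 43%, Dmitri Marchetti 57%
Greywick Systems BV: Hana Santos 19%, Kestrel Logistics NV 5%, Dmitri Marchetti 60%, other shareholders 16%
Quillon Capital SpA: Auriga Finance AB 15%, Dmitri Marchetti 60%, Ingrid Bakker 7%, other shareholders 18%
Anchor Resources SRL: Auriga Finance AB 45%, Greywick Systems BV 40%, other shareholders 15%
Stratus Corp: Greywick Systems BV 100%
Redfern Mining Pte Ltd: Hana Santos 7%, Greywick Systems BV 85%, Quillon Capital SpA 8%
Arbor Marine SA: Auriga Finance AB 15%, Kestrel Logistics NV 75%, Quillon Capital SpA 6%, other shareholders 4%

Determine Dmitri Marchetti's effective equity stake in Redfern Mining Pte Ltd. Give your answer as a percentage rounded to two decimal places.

Dmitri reaches Redfern along 4 paths.
Via Kestrel → Greywick: 57% × 5% × 85% = 2.4225%.
Via Greywick: 60% × 85% = 51%.
Via Auriga → Quillon: 65% × 15% × 8% = 0.78%.
Via Quillon: 60% × 8% = 4.8%.
Total: 2.4225% + 51% + 0.78% + 4.8% = 59.0025%.
Rounded: 59.00%.

59.00%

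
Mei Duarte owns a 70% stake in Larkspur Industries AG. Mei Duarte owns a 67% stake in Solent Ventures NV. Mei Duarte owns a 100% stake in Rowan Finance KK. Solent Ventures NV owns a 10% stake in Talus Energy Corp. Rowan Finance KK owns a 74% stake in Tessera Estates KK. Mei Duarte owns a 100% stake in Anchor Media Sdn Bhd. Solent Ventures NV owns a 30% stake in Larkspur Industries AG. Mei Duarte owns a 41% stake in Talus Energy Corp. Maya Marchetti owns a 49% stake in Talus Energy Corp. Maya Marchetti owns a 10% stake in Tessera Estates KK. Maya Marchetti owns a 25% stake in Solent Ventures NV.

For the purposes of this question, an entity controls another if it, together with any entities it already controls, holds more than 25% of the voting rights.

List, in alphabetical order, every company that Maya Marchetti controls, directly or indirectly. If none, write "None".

Talus Energy Corp

Maya holds 49% of Talus, so Maya controls Talus.
No other company's threshold is met.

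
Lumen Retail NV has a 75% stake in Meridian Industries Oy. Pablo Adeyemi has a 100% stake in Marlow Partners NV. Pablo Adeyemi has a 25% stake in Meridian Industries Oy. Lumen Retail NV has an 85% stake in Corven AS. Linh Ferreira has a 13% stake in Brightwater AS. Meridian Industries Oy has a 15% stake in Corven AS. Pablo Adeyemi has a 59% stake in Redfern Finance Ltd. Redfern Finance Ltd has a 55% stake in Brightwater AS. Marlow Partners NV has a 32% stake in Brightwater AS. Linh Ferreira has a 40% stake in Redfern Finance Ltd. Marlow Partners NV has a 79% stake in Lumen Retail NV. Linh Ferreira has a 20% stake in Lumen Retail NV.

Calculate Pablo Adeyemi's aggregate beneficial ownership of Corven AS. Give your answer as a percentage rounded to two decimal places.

Pablo reaches Corven along 3 paths.
Via Marlow → Lumen: 100% × 79% × 85% = 67.15%.
Via Marlow → Lumen → Meridian: 100% × 79% × 75% × 15% = 8.8875%.
Via Meridian: 25% × 15% = 3.75%.
Total: 67.15% + 8.8875% + 3.75% = 79.7875%.
Rounded: 79.79%.

79.79%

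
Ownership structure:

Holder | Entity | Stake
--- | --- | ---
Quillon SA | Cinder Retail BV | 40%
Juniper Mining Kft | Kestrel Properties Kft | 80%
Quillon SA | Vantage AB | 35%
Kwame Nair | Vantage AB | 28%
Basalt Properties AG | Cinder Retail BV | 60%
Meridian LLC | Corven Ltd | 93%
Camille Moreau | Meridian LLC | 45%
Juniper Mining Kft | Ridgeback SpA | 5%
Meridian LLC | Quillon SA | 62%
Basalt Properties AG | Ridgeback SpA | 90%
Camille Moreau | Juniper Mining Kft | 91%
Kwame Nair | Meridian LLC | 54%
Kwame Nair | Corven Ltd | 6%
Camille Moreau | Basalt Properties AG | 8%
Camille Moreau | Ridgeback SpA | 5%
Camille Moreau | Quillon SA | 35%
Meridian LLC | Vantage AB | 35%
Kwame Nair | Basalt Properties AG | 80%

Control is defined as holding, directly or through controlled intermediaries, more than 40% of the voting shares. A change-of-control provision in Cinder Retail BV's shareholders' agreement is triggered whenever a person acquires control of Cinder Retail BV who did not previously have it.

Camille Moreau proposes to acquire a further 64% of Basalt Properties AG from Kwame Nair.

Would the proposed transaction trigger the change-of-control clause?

The purchase adds only to Camille's holdings (Kwame's stake shrinks), so Camille is the only person who could newly come to control Cinder.
Camille holds 45% of Meridian, so Camille controls Meridian.
Camille holds 91% of Juniper, so Camille controls Juniper.
Meridian holds 93% of Corven, so Camille controls Corven.
Meridian and Camille together hold 62% + 35% = 97% of Quillon, so Camille controls Quillon.
Juniper holds 80% of Kestrel, so Camille controls Kestrel.
Meridian and Quillon together hold 35% + 35% = 70% of Vantage, so Camille controls Vantage.
In Cinder, Camille's side holds only 40%, not > 40%.
So before the transaction, Camille does not control Cinder.
After the purchase, Camille's direct stake in Basalt rises to 8% + 64% = 72%, and Kwame's stake falls to 16%.
Camille holds 72% of Basalt, so Camille controls Basalt.
Quillon and Basalt together hold 40% + 60% = 100% of Cinder, so Camille controls Cinder.
Camille did not control Cinder before and does after, so the clause is triggered.

Yes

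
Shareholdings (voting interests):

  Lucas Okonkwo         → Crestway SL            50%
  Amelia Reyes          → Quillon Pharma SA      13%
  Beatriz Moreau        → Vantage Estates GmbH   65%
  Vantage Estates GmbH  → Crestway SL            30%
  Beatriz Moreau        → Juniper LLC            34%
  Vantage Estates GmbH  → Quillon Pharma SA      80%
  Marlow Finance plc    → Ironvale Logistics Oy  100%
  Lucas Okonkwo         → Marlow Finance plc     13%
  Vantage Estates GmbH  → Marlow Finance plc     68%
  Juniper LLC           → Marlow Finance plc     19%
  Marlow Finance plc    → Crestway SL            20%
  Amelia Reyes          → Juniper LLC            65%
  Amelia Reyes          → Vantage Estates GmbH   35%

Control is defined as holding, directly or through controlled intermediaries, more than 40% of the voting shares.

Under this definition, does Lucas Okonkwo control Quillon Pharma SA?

Lucas holds 50% of Crestway, so Lucas controls Crestway.
Neither Lucas nor any entity Lucas controls holds any voting interest in Quillon.
So Lucas does not control Quillon.

No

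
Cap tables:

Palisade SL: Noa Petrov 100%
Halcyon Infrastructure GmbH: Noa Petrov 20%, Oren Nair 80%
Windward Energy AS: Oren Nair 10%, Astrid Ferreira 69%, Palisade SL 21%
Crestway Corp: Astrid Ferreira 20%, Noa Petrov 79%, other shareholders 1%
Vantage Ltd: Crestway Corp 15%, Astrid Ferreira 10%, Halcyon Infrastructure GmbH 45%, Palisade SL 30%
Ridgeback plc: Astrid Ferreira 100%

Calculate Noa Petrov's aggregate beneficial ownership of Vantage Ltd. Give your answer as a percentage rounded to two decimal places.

Noa reaches Vantage along 3 paths.
Via Crestway: 79% × 15% = 11.85%.
Via Halcyon: 20% × 45% = 9%.
Via Palisade: 100% × 30% = 30%.
Total: 11.85% + 9% + 30% = 50.85%.

50.85%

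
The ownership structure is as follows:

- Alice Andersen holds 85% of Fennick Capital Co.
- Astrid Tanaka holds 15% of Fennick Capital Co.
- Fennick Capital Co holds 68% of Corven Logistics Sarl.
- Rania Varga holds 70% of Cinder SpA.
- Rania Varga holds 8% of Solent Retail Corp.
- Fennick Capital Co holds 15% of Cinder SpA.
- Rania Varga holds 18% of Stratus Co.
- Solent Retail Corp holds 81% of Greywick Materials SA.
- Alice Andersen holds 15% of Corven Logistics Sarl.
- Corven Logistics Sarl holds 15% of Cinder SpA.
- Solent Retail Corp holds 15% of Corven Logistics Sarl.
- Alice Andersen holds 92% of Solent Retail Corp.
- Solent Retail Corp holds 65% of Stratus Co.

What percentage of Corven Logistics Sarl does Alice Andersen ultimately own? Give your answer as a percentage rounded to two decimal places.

Alice reaches Corven along 3 paths.
Direct stake: 15% = 15%.
Via Solent: 92% × 15% = 13.8%.
Via Fennick: 85% × 68% = 57.8%.
Total: 15% + 13.8% + 57.8% = 86.6%.
Rounded: 86.60%.

86.60%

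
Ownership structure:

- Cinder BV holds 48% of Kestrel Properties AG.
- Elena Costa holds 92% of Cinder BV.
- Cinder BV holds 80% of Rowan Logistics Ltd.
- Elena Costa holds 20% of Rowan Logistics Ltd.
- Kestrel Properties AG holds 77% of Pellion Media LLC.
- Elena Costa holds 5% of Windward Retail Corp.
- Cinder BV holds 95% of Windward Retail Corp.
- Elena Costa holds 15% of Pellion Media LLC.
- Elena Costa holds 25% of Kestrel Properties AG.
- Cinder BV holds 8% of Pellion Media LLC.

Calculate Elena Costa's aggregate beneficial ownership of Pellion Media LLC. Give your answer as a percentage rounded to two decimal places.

Elena reaches Pellion along 4 paths.
Direct stake: 15% = 15%.
Via Cinder: 92% × 8% = 7.36%.
Via Cinder → Kestrel: 92% × 48% × 77% = 34.0032%.
Via Kestrel: 25% × 77% = 19.25%.
Total: 15% + 7.36% + 34.0032% + 19.25% = 75.6132%.
Rounded: 75.61%.

75.61%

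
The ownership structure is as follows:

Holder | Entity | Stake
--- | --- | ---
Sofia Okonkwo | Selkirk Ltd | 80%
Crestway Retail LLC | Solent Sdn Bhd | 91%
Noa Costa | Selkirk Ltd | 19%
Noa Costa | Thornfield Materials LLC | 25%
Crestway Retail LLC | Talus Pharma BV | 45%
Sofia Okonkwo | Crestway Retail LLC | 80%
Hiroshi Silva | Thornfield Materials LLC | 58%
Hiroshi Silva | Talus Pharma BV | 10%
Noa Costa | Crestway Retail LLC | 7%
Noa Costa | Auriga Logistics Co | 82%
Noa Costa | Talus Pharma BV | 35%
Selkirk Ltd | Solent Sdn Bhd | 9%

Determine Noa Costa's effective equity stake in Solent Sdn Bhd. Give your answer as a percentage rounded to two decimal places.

Noa reaches Solent along 2 paths.
Via Crestway: 7% × 91% = 6.37%.
Via Selkirk: 19% × 9% = 1.71%.
Total: 6.37% + 1.71% = 8.08%.

8.08%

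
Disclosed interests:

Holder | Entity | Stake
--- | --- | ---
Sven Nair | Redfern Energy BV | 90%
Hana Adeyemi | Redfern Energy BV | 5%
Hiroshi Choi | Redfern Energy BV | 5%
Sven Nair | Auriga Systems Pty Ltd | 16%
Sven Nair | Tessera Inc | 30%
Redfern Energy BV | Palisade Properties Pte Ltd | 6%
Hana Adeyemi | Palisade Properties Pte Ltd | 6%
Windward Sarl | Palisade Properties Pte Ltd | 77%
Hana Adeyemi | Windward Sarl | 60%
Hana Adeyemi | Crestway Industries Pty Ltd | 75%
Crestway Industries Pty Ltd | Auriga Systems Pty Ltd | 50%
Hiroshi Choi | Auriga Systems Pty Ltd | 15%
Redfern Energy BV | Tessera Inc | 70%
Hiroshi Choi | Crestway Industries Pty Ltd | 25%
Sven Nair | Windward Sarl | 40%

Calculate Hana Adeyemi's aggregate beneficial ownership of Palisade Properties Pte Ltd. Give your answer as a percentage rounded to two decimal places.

Hana reaches Palisade along 3 paths.
Via Windward: 60% × 77% = 46.2%.
Via Redfern: 5% × 6% = 0.3%.
Direct stake: 6% = 6%.
Total: 46.2% + 0.3% + 6% = 52.5%.
Rounded: 52.50%.

52.50%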